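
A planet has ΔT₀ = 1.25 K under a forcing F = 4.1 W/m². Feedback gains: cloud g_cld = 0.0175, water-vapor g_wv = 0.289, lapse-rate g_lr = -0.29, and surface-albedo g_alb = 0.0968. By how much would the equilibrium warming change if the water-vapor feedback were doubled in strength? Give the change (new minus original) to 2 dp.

Original: g = 0.1133, ΔT = 1.25/(1−0.1133) = 1.4097 K.
With doubled water-vapor: g' = 0.4023, ΔT' = 1.25/(1−0.4023) = 2.0914 K.
Change = 2.0914 − 1.4097 = 0.68 K.

0.68 K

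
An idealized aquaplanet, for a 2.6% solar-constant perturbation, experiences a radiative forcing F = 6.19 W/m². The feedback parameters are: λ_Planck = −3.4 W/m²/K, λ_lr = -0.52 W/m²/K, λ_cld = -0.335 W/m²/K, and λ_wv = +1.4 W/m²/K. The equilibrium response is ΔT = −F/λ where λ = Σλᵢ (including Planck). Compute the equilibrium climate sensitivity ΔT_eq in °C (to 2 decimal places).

2.17 °C

Net feedback parameter λ = (−3.4) + (-0.52) + (-0.335) + (+1.4) = -2.855 W/m²/K.
ΔT = −F/λ = −6.19/(-2.855) = 2.17 °C.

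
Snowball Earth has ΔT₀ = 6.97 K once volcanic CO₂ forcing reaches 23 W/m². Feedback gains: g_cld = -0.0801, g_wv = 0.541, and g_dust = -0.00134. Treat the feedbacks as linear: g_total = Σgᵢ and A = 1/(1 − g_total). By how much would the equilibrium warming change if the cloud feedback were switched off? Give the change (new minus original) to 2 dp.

2.24 K

Original: g = 0.45956, ΔT = 6.97/(1−0.45956) = 12.8969 K.
Without cloud: g' = 0.53966, ΔT' = 6.97/(1−0.53966) = 15.1410 K.
Change = 15.1410 − 12.8969 = 2.24 K.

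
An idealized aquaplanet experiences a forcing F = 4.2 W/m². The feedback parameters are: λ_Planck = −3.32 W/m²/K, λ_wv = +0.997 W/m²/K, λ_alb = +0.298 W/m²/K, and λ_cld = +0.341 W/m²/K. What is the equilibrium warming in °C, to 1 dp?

2.5 °C

Net feedback parameter λ = (−3.32) + (+0.997) + (+0.298) + (+0.341) = -1.684 W/m²/K.
ΔT = −F/λ = −4.2/(-1.684) = 2.5 °C.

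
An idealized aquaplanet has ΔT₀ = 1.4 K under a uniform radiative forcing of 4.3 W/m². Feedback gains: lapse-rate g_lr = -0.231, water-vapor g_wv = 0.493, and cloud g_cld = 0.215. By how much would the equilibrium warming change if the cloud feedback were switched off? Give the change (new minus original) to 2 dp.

-0.78 K

Original: g = 0.477, ΔT = 1.4/(1−0.477) = 2.6769 K.
Without cloud: g' = 0.262, ΔT' = 1.4/(1−0.262) = 1.8970 K.
Change = 1.8970 − 2.6769 = -0.78 K.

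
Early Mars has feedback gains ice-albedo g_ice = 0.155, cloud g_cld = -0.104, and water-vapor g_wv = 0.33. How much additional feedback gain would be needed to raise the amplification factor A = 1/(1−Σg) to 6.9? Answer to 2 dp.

0.47

Current total gain = 0.381.
Target gain for A = 6.9: g* = 1 − 1/6.9 = 0.8551.
Additional gain needed = 0.8551 − 0.381 = 0.47.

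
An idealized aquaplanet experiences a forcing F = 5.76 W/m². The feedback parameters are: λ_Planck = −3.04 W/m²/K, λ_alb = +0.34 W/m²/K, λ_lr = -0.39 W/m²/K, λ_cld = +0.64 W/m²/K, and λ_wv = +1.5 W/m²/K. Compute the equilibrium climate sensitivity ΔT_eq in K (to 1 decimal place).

6.1 K

Net feedback parameter λ = (−3.04) + (+0.34) + (-0.39) + (+0.64) + (+1.5) = -0.95 W/m²/K.
ΔT = −F/λ = −5.76/(-0.95) = 6.1 K.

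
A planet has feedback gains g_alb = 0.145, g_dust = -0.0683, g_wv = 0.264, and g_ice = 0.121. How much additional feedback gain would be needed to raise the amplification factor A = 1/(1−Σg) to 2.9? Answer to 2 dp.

0.19

Current total gain = 0.4617.
Target gain for A = 2.9: g* = 1 − 1/2.9 = 0.6552.
Additional gain needed = 0.6552 − 0.4617 = 0.19.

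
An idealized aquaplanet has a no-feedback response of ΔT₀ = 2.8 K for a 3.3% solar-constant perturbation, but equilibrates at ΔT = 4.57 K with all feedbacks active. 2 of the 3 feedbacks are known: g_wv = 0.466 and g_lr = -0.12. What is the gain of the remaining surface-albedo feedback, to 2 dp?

Amplification A = ΔT/ΔT₀ = 4.57/2.8 = 1.632.
Total gain g = 1 − 1/A = 1 − 1/1.632 = 0.3873.
Known gains sum to 0.466 − 0.12 = 0.346.
g_alb = 0.3873 − 0.346 = 0.04.

0.04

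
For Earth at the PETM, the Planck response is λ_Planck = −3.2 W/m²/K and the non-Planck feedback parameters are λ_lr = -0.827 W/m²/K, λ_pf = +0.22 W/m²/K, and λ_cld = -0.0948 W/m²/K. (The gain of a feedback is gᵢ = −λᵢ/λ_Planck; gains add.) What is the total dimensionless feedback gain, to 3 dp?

Convert to gains: g_lr = -0.827/3.2 = -0.2584; g_pf = 0.22/3.2 = 0.06875; g_cld = -0.0948/3.2 = -0.02962.
Total gain g = -0.21927.

-0.219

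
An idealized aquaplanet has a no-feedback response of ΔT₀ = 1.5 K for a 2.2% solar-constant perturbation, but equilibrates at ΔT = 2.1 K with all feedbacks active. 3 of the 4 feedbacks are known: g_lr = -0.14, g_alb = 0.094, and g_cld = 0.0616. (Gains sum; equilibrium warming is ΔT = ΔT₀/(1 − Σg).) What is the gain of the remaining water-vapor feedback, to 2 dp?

0.27

Amplification A = ΔT/ΔT₀ = 2.1/1.5 = 1.4.
Total gain g = 1 − 1/A = 1 − 1/1.4 = 0.2857.
Known gains sum to -0.14 + 0.094 + 0.0616 = 0.0156.
g_wv = 0.2857 − 0.0156 = 0.27.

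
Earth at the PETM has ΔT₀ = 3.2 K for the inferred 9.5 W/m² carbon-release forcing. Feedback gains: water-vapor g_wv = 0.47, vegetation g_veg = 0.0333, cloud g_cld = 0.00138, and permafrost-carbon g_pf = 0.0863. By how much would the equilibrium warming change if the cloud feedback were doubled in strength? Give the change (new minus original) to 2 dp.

Original: g = 0.59098, ΔT = 3.2/(1−0.59098) = 7.8236 K.
With doubled cloud: g' = 0.59236, ΔT' = 3.2/(1−0.59236) = 7.8501 K.
Change = 7.8501 − 7.8236 = 0.03 K.

0.03 K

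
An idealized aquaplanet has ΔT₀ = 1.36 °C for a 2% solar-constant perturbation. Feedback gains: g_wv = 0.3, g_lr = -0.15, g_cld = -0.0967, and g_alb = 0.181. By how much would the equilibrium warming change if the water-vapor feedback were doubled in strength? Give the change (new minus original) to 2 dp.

1.14 °C

Original: g = 0.2343, ΔT = 1.36/(1−0.2343) = 1.7762 °C.
With doubled water-vapor: g' = 0.5343, ΔT' = 1.36/(1−0.5343) = 2.9203 °C.
Change = 2.9203 − 1.7762 = 1.14 °C.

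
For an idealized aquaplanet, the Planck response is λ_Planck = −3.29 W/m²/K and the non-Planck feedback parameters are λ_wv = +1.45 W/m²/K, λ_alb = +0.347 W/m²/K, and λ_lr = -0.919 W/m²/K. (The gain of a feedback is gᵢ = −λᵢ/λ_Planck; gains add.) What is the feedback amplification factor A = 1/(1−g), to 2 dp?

1.36

Convert to gains: g_wv = 1.45/3.29 = 0.4407; g_alb = 0.347/3.29 = 0.1055; g_lr = -0.919/3.29 = -0.2793.
Total gain g = 0.2669.
A = 1/(1 − 0.2669) = 1.36.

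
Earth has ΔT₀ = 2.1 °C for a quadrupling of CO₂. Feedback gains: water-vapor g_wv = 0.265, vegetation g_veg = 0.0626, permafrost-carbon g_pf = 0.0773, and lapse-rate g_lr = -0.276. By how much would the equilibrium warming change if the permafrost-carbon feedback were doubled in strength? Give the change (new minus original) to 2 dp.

Original: g = 0.1289, ΔT = 2.1/(1−0.1289) = 2.4107 °C.
With doubled permafrost-carbon: g' = 0.2062, ΔT' = 2.1/(1−0.2062) = 2.6455 °C.
Change = 2.6455 − 2.4107 = 0.23 °C.

0.23 °C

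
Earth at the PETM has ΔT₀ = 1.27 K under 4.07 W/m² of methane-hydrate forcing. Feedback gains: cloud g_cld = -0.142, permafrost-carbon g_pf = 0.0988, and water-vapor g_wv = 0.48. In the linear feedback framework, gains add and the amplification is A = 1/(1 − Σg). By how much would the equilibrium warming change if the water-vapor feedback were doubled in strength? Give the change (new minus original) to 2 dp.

13.01 K

Original: g = 0.4368, ΔT = 1.27/(1−0.4368) = 2.2550 K.
With doubled water-vapor: g' = 0.9168, ΔT' = 1.27/(1−0.9168) = 15.2644 K.
Change = 15.2644 − 2.2550 = 13.01 K.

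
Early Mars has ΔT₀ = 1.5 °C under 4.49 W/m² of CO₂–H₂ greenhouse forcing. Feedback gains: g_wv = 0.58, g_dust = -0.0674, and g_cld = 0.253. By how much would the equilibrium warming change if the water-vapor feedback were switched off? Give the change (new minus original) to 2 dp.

Original: g = 0.7656, ΔT = 1.5/(1−0.7656) = 6.3993 °C.
Without water-vapor: g' = 0.1856, ΔT' = 1.5/(1−0.1856) = 1.8418 °C.
Change = 1.8418 − 6.3993 = -4.56 °C.

-4.56 °C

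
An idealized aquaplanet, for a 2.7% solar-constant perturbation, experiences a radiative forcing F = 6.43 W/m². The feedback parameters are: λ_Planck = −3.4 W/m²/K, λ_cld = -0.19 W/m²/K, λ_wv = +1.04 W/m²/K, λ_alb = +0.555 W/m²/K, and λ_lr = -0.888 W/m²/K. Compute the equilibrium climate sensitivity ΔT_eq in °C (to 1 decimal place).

2.2 °C

Net feedback parameter λ = (−3.4) + (-0.19) + (+1.04) + (+0.555) + (-0.888) = -2.883 W/m²/K.
ΔT = −F/λ = −6.43/(-2.883) = 2.2 °C.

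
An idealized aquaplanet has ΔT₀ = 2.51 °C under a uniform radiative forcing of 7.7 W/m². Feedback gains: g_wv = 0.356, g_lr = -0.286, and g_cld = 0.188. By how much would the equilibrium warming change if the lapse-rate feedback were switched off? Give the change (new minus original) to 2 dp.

Original: g = 0.258, ΔT = 2.51/(1−0.258) = 3.3827 °C.
Without lapse-rate: g' = 0.544, ΔT' = 2.51/(1−0.544) = 5.5044 °C.
Change = 5.5044 − 3.3827 = 2.12 °C.

2.12 °C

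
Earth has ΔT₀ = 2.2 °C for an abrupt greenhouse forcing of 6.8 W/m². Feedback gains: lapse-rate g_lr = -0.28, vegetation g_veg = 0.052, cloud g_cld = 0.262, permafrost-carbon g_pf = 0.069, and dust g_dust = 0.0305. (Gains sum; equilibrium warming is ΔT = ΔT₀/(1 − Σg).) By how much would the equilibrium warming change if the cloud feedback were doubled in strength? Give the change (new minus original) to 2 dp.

Original: g = 0.1335, ΔT = 2.2/(1−0.1335) = 2.5389 °C.
With doubled cloud: g' = 0.3955, ΔT' = 2.2/(1−0.3955) = 3.6394 °C.
Change = 3.6394 − 2.5389 = 1.10 °C.

1.10 °C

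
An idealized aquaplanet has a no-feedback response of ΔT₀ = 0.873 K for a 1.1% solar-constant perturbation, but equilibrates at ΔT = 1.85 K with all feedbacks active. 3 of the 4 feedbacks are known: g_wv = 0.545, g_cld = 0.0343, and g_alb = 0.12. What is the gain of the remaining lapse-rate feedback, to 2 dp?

Amplification A = ΔT/ΔT₀ = 1.85/0.873 = 2.119.
Total gain g = 1 − 1/A = 1 − 1/2.119 = 0.5281.
Known gains sum to 0.545 + 0.0343 + 0.12 = 0.6993.
g_lr = 0.5281 − 0.6993 = -0.17.

-0.17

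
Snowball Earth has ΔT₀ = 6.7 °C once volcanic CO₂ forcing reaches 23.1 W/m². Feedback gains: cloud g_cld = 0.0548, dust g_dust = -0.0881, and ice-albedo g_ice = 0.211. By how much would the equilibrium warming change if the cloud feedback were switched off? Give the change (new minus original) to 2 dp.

-0.51 °C

Original: g = 0.1777, ΔT = 6.7/(1−0.1777) = 8.1479 °C.
Without cloud: g' = 0.1229, ΔT' = 6.7/(1−0.1229) = 7.6388 °C.
Change = 7.6388 − 8.1479 = -0.51 °C.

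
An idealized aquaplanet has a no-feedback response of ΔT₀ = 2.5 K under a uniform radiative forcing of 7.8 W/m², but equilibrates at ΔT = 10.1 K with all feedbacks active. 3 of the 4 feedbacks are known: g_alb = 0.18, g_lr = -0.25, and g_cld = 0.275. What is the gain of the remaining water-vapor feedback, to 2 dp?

Amplification A = ΔT/ΔT₀ = 10.1/2.5 = 4.04.
Total gain g = 1 − 1/A = 1 − 1/4.04 = 0.7525.
Known gains sum to 0.18 − 0.25 + 0.275 = 0.205.
g_wv = 0.7525 − 0.205 = 0.55.

0.55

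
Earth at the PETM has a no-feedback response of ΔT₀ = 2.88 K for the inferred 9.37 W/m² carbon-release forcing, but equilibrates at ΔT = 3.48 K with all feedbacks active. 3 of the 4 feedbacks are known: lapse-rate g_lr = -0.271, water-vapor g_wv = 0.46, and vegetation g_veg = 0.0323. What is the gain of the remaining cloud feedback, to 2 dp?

-0.05

Amplification A = ΔT/ΔT₀ = 3.48/2.88 = 1.208.
Total gain g = 1 − 1/A = 1 − 1/1.208 = 0.1722.
Known gains sum to -0.271 + 0.46 + 0.0323 = 0.2213.
g_cld = 0.1722 − 0.2213 = -0.05.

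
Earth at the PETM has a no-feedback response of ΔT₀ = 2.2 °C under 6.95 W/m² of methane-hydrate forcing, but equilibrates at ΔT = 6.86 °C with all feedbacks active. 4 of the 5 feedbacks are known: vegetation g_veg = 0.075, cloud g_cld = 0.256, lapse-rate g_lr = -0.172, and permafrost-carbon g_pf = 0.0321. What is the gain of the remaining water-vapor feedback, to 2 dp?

0.49

Amplification A = ΔT/ΔT₀ = 6.86/2.2 = 3.118.
Total gain g = 1 − 1/A = 1 − 1/3.118 = 0.6793.
Known gains sum to 0.075 + 0.256 − 0.172 + 0.0321 = 0.1911.
g_wv = 0.6793 − 0.1911 = 0.49.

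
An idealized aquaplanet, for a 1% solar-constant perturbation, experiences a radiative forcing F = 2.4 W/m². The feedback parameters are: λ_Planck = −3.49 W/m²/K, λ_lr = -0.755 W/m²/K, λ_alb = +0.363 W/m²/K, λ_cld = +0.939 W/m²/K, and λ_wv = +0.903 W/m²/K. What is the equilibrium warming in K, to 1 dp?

Net feedback parameter λ = (−3.49) + (-0.755) + (+0.363) + (+0.939) + (+0.903) = -2.04 W/m²/K.
ΔT = −F/λ = −2.4/(-2.04) = 1.2 K.

1.2 K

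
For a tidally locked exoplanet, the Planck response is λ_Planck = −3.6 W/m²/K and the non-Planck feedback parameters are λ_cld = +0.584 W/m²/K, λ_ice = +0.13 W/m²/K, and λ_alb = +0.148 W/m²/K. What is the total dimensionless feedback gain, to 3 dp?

0.239

Convert to gains: g_cld = 0.584/3.6 = 0.1622; g_ice = 0.13/3.6 = 0.03611; g_alb = 0.148/3.6 = 0.04111.
Total gain g = 0.23942.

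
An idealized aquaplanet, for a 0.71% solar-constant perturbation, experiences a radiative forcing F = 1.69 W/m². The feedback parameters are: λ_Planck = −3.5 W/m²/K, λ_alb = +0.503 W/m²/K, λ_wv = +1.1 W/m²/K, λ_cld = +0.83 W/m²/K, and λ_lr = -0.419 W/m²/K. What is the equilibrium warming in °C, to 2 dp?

Net feedback parameter λ = (−3.5) + (+0.503) + (+1.1) + (+0.83) + (-0.419) = -1.486 W/m²/K.
ΔT = −F/λ = −1.69/(-1.486) = 1.14 °C.

1.14 °C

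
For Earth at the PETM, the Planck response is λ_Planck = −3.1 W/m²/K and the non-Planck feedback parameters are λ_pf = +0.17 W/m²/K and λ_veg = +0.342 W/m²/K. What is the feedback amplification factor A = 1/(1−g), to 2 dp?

Convert to gains: g_pf = 0.17/3.1 = 0.05484; g_veg = 0.342/3.1 = 0.1103.
Total gain g = 0.16514.
A = 1/(1 − 0.16514) = 1.20.

1.20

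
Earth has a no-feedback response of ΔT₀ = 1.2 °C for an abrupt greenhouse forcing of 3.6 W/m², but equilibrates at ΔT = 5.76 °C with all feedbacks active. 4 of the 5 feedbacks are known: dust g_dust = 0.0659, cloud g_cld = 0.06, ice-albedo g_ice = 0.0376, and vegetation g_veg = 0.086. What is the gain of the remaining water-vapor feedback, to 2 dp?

Amplification A = ΔT/ΔT₀ = 5.76/1.2 = 4.8.
Total gain g = 1 − 1/A = 1 − 1/4.8 = 0.7917.
Known gains sum to 0.0659 + 0.06 + 0.0376 + 0.086 = 0.2495.
g_wv = 0.7917 − 0.2495 = 0.54.

0.54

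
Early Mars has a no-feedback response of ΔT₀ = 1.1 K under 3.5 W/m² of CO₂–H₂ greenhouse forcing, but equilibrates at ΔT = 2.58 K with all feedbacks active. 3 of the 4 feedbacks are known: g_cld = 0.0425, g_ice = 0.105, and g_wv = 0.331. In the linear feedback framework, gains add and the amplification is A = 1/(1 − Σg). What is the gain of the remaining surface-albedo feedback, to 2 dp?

Amplification A = ΔT/ΔT₀ = 2.58/1.1 = 2.345.
Total gain g = 1 − 1/A = 1 − 1/2.345 = 0.5736.
Known gains sum to 0.0425 + 0.105 + 0.331 = 0.4785.
g_alb = 0.5736 − 0.4785 = 0.10.

0.10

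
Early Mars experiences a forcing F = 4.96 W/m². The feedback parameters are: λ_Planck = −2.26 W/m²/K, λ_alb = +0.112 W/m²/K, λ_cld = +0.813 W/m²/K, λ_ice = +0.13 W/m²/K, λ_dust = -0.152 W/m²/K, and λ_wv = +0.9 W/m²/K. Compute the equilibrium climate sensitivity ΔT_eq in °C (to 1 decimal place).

Net feedback parameter λ = (−2.26) + (+0.112) + (+0.813) + (+0.13) + (-0.152) + (+0.9) = -0.457 W/m²/K.
ΔT = −F/λ = −4.96/(-0.457) = 10.9 °C.

10.9 °C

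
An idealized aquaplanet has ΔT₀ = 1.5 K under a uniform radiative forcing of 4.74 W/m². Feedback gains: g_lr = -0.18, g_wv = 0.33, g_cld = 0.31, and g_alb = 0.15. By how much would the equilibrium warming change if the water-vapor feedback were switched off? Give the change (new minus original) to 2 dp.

Original: g = 0.61, ΔT = 1.5/(1−0.61) = 3.8462 K.
Without water-vapor: g' = 0.28, ΔT' = 1.5/(1−0.28) = 2.0833 K.
Change = 2.0833 − 3.8462 = -1.76 K.

-1.76 K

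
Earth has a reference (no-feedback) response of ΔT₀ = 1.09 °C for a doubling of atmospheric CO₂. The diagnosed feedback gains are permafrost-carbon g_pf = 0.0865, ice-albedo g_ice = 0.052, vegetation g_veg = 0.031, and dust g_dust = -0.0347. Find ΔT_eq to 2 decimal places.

1.26 °C

Total gain g = 0.0865 + 0.052 + 0.031 − 0.0347 = 0.1348.
Amplification A = 1/(1 − 0.1348) = 1.156.
ΔT = 1.09 × 1.156 = 1.26 °C.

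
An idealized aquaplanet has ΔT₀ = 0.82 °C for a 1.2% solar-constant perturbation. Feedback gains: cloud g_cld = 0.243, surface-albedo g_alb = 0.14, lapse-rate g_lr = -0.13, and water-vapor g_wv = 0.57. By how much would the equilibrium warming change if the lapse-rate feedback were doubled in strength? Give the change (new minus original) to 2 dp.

Original: g = 0.823, ΔT = 0.82/(1−0.823) = 4.6328 °C.
With doubled lapse-rate: g' = 0.693, ΔT' = 0.82/(1−0.693) = 2.6710 °C.
Change = 2.6710 − 4.6328 = -1.96 °C.

-1.96 °C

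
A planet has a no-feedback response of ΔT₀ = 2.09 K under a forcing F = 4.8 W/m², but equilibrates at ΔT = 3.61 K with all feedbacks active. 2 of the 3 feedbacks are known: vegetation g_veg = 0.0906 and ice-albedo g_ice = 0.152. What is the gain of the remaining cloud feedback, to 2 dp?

0.18

Amplification A = ΔT/ΔT₀ = 3.61/2.09 = 1.727.
Total gain g = 1 − 1/A = 1 − 1/1.727 = 0.421.
Known gains sum to 0.0906 + 0.152 = 0.2426.
g_cld = 0.421 − 0.2426 = 0.18.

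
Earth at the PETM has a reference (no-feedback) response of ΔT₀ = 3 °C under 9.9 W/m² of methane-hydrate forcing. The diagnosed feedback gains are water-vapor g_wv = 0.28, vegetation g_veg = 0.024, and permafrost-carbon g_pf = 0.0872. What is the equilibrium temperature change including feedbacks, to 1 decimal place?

Total gain g = 0.28 + 0.024 + 0.0872 = 0.3912.
Amplification A = 1/(1 − 0.3912) = 1.643.
ΔT = 3 × 1.643 = 4.9 °C.

4.9 °C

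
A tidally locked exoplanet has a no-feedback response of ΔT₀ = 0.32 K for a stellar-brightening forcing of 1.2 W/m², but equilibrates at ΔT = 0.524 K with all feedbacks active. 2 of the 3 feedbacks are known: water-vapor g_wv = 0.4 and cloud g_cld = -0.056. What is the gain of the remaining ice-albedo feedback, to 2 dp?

Amplification A = ΔT/ΔT₀ = 0.524/0.32 = 1.637.
Total gain g = 1 − 1/A = 1 − 1/1.637 = 0.3891.
Known gains sum to 0.4 − 0.056 = 0.344.
g_ice = 0.3891 − 0.344 = 0.05.

0.05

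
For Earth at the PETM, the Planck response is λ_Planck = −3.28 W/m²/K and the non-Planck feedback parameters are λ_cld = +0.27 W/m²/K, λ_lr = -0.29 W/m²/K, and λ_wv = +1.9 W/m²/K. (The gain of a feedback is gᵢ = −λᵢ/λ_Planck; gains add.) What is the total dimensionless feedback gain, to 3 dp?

0.573

Convert to gains: g_cld = 0.27/3.28 = 0.08232; g_lr = -0.29/3.28 = -0.08841; g_wv = 1.9/3.28 = 0.5793.
Total gain g = 0.57321.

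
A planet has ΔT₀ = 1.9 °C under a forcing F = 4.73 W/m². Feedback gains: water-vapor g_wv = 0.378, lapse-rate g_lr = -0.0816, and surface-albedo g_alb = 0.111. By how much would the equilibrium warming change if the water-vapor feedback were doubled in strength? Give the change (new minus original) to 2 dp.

Original: g = 0.4074, ΔT = 1.9/(1−0.4074) = 3.2062 °C.
With doubled water-vapor: g' = 0.7854, ΔT' = 1.9/(1−0.7854) = 8.8537 °C.
Change = 8.8537 − 3.2062 = 5.65 °C.

5.65 °C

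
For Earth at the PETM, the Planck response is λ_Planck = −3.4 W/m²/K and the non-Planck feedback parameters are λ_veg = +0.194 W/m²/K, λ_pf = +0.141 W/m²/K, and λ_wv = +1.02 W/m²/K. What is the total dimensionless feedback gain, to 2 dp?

0.40

Convert to gains: g_veg = 0.194/3.4 = 0.05706; g_pf = 0.141/3.4 = 0.04147; g_wv = 1.02/3.4 = 0.3.
Total gain g = 0.39853.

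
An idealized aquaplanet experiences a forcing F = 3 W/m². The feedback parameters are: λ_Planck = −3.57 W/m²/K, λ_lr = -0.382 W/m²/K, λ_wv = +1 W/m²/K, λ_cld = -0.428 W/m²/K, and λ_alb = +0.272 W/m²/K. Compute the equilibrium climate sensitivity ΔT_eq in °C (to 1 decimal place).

1.0 °C

Net feedback parameter λ = (−3.57) + (-0.382) + (+1) + (-0.428) + (+0.272) = -3.108 W/m²/K.
ΔT = −F/λ = −3/(-3.108) = 1.0 °C.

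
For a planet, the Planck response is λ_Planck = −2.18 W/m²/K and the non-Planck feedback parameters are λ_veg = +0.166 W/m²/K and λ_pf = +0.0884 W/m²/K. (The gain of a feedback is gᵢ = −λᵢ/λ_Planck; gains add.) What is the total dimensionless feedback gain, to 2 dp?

0.12

Convert to gains: g_veg = 0.166/2.18 = 0.07615; g_pf = 0.0884/2.18 = 0.04055.
Total gain g = 0.1167.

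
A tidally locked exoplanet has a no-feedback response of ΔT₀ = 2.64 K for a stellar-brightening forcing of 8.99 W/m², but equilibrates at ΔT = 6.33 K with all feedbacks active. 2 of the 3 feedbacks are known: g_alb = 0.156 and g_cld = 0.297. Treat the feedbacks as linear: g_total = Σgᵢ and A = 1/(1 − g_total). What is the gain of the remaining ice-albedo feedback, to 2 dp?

Amplification A = ΔT/ΔT₀ = 6.33/2.64 = 2.398.
Total gain g = 1 − 1/A = 1 − 1/2.398 = 0.583.
Known gains sum to 0.156 + 0.297 = 0.453.
g_ice = 0.583 − 0.453 = 0.13.

0.13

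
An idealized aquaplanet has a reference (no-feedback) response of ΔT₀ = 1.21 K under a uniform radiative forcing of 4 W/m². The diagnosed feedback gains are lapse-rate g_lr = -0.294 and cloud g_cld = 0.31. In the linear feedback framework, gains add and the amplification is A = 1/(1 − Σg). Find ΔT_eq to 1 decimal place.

Total gain g = -0.294 + 0.31 = 0.016.
Amplification A = 1/(1 − 0.016) = 1.016.
ΔT = 1.21 × 1.016 = 1.2 K.

1.2 K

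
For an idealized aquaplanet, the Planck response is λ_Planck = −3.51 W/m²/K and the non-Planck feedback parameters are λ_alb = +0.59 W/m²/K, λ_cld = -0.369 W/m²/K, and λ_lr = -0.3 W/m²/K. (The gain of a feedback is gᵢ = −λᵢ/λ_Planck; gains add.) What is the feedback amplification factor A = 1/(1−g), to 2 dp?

Convert to gains: g_alb = 0.59/3.51 = 0.1681; g_cld = -0.369/3.51 = -0.1051; g_lr = -0.3/3.51 = -0.08547.
Total gain g = -0.02247.
A = 1/(1 + 0.02247) = 0.98.

0.98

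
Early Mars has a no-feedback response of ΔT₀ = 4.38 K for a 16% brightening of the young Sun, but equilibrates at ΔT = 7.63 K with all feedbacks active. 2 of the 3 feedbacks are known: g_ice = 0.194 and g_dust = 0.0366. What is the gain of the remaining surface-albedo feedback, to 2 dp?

Amplification A = ΔT/ΔT₀ = 7.63/4.38 = 1.742.
Total gain g = 1 − 1/A = 1 − 1/1.742 = 0.4259.
Known gains sum to 0.194 + 0.0366 = 0.2306.
g_alb = 0.4259 − 0.2306 = 0.20.

0.20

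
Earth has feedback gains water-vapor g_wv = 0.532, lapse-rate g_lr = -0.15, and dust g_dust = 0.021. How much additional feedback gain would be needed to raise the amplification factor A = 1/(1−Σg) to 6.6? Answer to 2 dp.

Current total gain = 0.403.
Target gain for A = 6.6: g* = 1 − 1/6.6 = 0.8485.
Additional gain needed = 0.8485 − 0.403 = 0.45.

0.45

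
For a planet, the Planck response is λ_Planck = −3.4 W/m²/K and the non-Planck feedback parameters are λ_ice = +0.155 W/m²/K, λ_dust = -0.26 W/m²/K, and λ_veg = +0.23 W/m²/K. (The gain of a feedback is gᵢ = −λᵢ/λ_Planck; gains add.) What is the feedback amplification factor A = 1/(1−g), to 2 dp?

Convert to gains: g_ice = 0.155/3.4 = 0.04559; g_dust = -0.26/3.4 = -0.07647; g_veg = 0.23/3.4 = 0.06765.
Total gain g = 0.03677.
A = 1/(1 − 0.03677) = 1.04.

1.04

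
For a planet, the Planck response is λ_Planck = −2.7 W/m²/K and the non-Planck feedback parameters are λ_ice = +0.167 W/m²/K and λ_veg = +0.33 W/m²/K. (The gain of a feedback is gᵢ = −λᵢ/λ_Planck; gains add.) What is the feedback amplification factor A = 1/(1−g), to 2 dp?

Convert to gains: g_ice = 0.167/2.7 = 0.06185; g_veg = 0.33/2.7 = 0.1222.
Total gain g = 0.18405.
A = 1/(1 − 0.18405) = 1.23.

1.23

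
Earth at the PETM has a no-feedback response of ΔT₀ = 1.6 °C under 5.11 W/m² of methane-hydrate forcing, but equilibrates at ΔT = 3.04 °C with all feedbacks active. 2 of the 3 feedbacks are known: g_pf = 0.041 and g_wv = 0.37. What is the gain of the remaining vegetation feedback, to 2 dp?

Amplification A = ΔT/ΔT₀ = 3.04/1.6 = 1.9.
Total gain g = 1 − 1/A = 1 − 1/1.9 = 0.4737.
Known gains sum to 0.041 + 0.37 = 0.411.
g_veg = 0.4737 − 0.411 = 0.06.

0.06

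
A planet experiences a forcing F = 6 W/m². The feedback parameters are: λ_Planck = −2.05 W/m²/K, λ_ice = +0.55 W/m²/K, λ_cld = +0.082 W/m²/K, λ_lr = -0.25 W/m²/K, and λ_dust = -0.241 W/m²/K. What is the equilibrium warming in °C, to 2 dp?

3.14 °C

Net feedback parameter λ = (−2.05) + (+0.55) + (+0.082) + (-0.25) + (-0.241) = -1.909 W/m²/K.
ΔT = −F/λ = −6/(-1.909) = 3.14 °C.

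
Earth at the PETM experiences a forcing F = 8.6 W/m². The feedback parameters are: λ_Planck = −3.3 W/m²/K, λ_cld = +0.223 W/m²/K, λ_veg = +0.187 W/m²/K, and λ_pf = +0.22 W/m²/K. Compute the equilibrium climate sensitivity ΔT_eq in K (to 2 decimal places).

3.22 K

Net feedback parameter λ = (−3.3) + (+0.223) + (+0.187) + (+0.22) = -2.67 W/m²/K.
ΔT = −F/λ = −8.6/(-2.67) = 3.22 K.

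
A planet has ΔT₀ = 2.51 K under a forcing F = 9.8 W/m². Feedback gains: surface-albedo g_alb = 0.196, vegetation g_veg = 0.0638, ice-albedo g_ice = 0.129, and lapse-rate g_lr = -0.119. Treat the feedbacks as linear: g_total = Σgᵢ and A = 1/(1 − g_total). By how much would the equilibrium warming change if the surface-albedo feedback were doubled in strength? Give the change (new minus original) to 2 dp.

1.26 K

Original: g = 0.2698, ΔT = 2.51/(1−0.2698) = 3.4374 K.
With doubled surface-albedo: g' = 0.4658, ΔT' = 2.51/(1−0.4658) = 4.6986 K.
Change = 4.6986 − 3.4374 = 1.26 K.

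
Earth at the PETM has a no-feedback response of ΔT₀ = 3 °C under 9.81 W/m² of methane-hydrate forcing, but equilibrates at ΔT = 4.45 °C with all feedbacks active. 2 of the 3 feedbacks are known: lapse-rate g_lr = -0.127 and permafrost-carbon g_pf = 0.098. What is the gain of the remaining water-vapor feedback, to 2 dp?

0.35

Amplification A = ΔT/ΔT₀ = 4.45/3 = 1.483.
Total gain g = 1 − 1/A = 1 − 1/1.483 = 0.3257.
Known gains sum to -0.127 + 0.098 = -0.029.
g_wv = 0.3257 + 0.029 = 0.35.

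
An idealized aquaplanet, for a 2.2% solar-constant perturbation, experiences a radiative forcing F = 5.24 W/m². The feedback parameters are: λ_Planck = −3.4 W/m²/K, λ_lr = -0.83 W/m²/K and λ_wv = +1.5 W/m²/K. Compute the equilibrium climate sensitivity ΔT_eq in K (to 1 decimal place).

Net feedback parameter λ = (−3.4) + (-0.83) + (+1.5) = -2.73 W/m²/K.
ΔT = −F/λ = −5.24/(-2.73) = 1.9 K.

1.9 K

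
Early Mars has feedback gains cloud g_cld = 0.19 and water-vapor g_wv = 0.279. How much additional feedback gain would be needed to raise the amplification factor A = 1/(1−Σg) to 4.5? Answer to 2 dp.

0.31

Current total gain = 0.469.
Target gain for A = 4.5: g* = 1 − 1/4.5 = 0.7778.
Additional gain needed = 0.7778 − 0.469 = 0.31.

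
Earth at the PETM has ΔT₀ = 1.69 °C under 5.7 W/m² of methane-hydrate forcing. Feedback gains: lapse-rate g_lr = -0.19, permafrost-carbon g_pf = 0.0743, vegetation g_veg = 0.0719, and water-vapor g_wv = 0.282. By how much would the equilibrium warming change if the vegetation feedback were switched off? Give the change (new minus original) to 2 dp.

Original: g = 0.2382, ΔT = 1.69/(1−0.2382) = 2.2184 °C.
Without vegetation: g' = 0.1663, ΔT' = 1.69/(1−0.1663) = 2.0271 °C.
Change = 2.0271 − 2.2184 = -0.19 °C.

-0.19 °C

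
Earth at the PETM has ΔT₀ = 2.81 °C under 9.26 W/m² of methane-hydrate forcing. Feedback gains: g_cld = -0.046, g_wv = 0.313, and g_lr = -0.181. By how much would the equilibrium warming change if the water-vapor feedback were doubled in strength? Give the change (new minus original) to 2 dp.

1.60 °C

Original: g = 0.086, ΔT = 2.81/(1−0.086) = 3.0744 °C.
With doubled water-vapor: g' = 0.399, ΔT' = 2.81/(1−0.399) = 4.6755 °C.
Change = 4.6755 − 3.0744 = 1.60 °C.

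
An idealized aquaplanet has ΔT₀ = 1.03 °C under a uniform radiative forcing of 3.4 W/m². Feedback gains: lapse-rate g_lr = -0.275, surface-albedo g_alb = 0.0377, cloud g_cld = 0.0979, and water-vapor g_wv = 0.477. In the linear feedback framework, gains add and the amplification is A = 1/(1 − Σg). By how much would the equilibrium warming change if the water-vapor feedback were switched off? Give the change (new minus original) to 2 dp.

Original: g = 0.3376, ΔT = 1.03/(1−0.3376) = 1.5550 °C.
Without water-vapor: g' = -0.1394, ΔT' = 1.03/(1+0.1394) = 0.9040 °C.
Change = 0.9040 − 1.5550 = -0.65 °C.

-0.65 °C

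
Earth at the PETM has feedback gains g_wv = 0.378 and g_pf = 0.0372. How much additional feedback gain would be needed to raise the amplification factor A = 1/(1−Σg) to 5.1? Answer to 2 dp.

Current total gain = 0.4152.
Target gain for A = 5.1: g* = 1 − 1/5.1 = 0.8039.
Additional gain needed = 0.8039 − 0.4152 = 0.39.

0.39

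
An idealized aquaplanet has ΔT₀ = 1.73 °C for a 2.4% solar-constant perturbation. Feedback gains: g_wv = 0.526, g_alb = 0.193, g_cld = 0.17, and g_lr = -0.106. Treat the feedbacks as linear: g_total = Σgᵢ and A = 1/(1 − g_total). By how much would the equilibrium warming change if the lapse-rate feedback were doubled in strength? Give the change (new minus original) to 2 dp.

Original: g = 0.783, ΔT = 1.73/(1−0.783) = 7.9724 °C.
With doubled lapse-rate: g' = 0.677, ΔT' = 1.73/(1−0.677) = 5.3560 °C.
Change = 5.3560 − 7.9724 = -2.62 °C.

-2.62 °C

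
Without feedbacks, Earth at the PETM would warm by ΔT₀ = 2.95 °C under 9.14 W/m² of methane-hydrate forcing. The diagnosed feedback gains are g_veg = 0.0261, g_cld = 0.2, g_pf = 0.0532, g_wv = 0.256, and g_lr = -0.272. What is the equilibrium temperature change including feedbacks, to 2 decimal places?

4.00 °C

Total gain g = 0.0261 + 0.2 + 0.0532 + 0.256 − 0.272 = 0.2633.
Amplification A = 1/(1 − 0.2633) = 1.357.
ΔT = 2.95 × 1.357 = 4.00 °C.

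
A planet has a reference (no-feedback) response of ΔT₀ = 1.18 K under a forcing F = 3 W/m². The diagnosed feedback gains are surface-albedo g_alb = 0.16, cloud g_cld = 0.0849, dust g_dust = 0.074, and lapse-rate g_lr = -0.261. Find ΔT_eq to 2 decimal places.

1.25 K

Total gain g = 0.16 + 0.0849 + 0.074 − 0.261 = 0.0579.
Amplification A = 1/(1 − 0.0579) = 1.061.
ΔT = 1.18 × 1.061 = 1.25 K.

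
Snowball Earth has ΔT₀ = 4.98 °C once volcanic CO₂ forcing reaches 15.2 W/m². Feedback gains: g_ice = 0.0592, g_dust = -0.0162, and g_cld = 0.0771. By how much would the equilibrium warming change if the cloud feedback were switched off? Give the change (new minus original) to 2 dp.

Original: g = 0.1201, ΔT = 4.98/(1−0.1201) = 5.6597 °C.
Without cloud: g' = 0.043, ΔT' = 4.98/(1−0.043) = 5.2038 °C.
Change = 5.2038 − 5.6597 = -0.46 °C.

-0.46 °C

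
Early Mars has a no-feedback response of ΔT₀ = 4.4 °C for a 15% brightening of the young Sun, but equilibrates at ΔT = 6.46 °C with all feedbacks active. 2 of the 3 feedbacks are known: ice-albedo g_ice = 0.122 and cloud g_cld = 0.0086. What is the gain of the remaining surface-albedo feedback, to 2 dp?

Amplification A = ΔT/ΔT₀ = 6.46/4.4 = 1.468.
Total gain g = 1 − 1/A = 1 − 1/1.468 = 0.3188.
Known gains sum to 0.122 + 0.0086 = 0.1306.
g_alb = 0.3188 − 0.1306 = 0.19.

0.19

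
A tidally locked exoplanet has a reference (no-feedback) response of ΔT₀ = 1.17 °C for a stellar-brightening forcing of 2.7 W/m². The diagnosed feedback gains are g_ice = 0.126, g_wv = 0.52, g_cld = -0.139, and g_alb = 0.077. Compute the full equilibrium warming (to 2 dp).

Total gain g = 0.126 + 0.52 − 0.139 + 0.077 = 0.584.
Amplification A = 1/(1 − 0.584) = 2.404.
ΔT = 1.17 × 2.404 = 2.81 °C.

2.81 °C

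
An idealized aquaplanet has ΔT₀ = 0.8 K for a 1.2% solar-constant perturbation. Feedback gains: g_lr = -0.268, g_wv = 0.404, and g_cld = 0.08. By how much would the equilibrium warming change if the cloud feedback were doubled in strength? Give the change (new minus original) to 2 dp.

0.12 K

Original: g = 0.216, ΔT = 0.8/(1−0.216) = 1.0204 K.
With doubled cloud: g' = 0.296, ΔT' = 0.8/(1−0.296) = 1.1364 K.
Change = 1.1364 − 1.0204 = 0.12 K.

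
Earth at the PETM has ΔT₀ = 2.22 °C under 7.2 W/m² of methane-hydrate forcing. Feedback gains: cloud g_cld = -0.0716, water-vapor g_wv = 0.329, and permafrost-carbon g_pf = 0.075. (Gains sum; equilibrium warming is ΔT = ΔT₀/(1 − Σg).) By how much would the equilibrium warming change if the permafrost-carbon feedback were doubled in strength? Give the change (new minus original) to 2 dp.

0.42 °C

Original: g = 0.3324, ΔT = 2.22/(1−0.3324) = 3.3253 °C.
With doubled permafrost-carbon: g' = 0.4074, ΔT' = 2.22/(1−0.4074) = 3.7462 °C.
Change = 3.7462 − 3.3253 = 0.42 °C.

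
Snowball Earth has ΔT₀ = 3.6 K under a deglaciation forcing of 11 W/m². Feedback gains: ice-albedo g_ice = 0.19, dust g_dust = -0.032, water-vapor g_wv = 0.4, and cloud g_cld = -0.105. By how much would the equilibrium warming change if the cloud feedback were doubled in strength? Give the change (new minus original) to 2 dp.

Original: g = 0.453, ΔT = 3.6/(1−0.453) = 6.5814 K.
With doubled cloud: g' = 0.348, ΔT' = 3.6/(1−0.348) = 5.5215 K.
Change = 5.5215 − 6.5814 = -1.06 K.

-1.06 K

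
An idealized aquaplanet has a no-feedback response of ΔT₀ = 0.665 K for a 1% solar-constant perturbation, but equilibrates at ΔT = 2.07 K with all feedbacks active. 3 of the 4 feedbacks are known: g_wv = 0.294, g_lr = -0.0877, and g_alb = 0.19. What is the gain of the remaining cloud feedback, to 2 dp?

0.28

Amplification A = ΔT/ΔT₀ = 2.07/0.665 = 3.113.
Total gain g = 1 − 1/A = 1 − 1/3.113 = 0.6788.
Known gains sum to 0.294 − 0.0877 + 0.19 = 0.3963.
g_cld = 0.6788 − 0.3963 = 0.28.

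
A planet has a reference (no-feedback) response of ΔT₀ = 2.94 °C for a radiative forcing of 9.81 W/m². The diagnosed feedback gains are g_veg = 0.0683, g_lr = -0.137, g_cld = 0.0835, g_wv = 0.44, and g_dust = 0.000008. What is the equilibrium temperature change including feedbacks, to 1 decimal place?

5.4 °C

Total gain g = 0.0683 − 0.137 + 0.0835 + 0.44 + 0.000008 = 0.454808.
Amplification A = 1/(1 − 0.454808) = 1.834.
ΔT = 2.94 × 1.834 = 5.4 °C.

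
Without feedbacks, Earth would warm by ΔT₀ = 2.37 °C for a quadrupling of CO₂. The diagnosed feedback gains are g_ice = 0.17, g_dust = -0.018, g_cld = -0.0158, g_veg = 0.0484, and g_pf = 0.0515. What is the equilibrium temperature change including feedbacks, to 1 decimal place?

3.1 °C

Total gain g = 0.17 − 0.018 − 0.0158 + 0.0484 + 0.0515 = 0.2361.
Amplification A = 1/(1 − 0.2361) = 1.309.
ΔT = 2.37 × 1.309 = 3.1 °C.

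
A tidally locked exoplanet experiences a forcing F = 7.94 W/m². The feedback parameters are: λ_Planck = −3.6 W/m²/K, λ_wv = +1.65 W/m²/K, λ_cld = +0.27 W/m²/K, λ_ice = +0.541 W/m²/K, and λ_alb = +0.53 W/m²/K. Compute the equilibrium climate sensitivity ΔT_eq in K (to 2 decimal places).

13.04 K

Net feedback parameter λ = (−3.6) + (+1.65) + (+0.27) + (+0.541) + (+0.53) = -0.609 W/m²/K.
ΔT = −F/λ = −7.94/(-0.609) = 13.04 K.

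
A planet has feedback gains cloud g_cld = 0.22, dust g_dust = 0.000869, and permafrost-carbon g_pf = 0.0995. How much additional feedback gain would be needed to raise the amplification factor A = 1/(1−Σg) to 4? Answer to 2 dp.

0.43

Current total gain = 0.320369.
Target gain for A = 4: g* = 1 − 1/4 = 0.75.
Additional gain needed = 0.75 − 0.320369 = 0.43.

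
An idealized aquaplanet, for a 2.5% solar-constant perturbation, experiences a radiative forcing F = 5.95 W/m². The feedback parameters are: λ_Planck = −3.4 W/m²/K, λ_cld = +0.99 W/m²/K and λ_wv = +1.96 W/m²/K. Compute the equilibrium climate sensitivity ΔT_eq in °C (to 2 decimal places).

13.22 °C

Net feedback parameter λ = (−3.4) + (+0.99) + (+1.96) = -0.45 W/m²/K.
ΔT = −F/λ = −5.95/(-0.45) = 13.22 °C.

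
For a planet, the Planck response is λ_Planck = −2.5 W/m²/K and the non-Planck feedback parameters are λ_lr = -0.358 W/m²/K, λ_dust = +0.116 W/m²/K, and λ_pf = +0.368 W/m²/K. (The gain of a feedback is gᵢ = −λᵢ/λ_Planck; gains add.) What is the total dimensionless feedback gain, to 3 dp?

Convert to gains: g_lr = -0.358/2.5 = -0.1432; g_dust = 0.116/2.5 = 0.0464; g_pf = 0.368/2.5 = 0.1472.
Total gain g = 0.0504.

0.050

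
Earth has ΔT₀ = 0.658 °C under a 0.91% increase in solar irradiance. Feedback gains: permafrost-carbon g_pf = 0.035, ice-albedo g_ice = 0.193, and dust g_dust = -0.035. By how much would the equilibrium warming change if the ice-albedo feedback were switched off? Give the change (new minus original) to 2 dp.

-0.16 °C

Original: g = 0.193, ΔT = 0.658/(1−0.193) = 0.8154 °C.
Without ice-albedo: g' = 0, ΔT' = 0.658/(1−0) = 0.6580 °C.
Change = 0.6580 − 0.8154 = -0.16 °C.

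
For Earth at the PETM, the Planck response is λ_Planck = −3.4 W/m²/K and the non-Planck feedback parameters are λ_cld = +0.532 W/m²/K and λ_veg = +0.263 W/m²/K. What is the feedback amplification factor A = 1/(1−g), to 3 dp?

Convert to gains: g_cld = 0.532/3.4 = 0.1565; g_veg = 0.263/3.4 = 0.07735.
Total gain g = 0.23385.
A = 1/(1 − 0.23385) = 1.305.

1.305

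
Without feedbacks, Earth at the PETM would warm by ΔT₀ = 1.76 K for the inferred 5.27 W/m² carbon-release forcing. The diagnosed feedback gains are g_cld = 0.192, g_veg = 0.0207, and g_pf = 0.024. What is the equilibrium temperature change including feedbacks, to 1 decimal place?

Total gain g = 0.192 + 0.0207 + 0.024 = 0.2367.
Amplification A = 1/(1 − 0.2367) = 1.31.
ΔT = 1.76 × 1.31 = 2.3 K.

2.3 K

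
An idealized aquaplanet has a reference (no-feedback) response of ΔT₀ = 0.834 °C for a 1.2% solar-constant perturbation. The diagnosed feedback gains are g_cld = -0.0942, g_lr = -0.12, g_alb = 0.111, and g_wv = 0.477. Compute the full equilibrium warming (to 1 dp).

Total gain g = -0.0942 − 0.12 + 0.111 + 0.477 = 0.3738.
Amplification A = 1/(1 − 0.3738) = 1.597.
ΔT = 0.834 × 1.597 = 1.3 °C.

1.3 °C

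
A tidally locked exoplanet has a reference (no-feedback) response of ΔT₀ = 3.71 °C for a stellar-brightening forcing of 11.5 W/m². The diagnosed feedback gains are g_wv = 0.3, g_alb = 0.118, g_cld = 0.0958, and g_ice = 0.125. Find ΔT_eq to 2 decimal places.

10.27 °C

Total gain g = 0.3 + 0.118 + 0.0958 + 0.125 = 0.6388.
Amplification A = 1/(1 − 0.6388) = 2.769.
ΔT = 3.71 × 2.769 = 10.27 °C.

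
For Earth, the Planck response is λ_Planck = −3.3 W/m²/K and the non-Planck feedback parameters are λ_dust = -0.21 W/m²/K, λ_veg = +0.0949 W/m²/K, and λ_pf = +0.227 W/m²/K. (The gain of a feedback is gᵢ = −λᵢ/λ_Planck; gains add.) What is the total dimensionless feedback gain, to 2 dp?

0.03

Convert to gains: g_dust = -0.21/3.3 = -0.06364; g_veg = 0.0949/3.3 = 0.02876; g_pf = 0.227/3.3 = 0.06879.
Total gain g = 0.03391.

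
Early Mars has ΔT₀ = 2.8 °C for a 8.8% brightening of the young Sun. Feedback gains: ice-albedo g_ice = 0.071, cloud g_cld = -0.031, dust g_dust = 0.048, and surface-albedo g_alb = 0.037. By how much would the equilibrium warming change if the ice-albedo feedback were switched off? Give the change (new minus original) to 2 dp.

Original: g = 0.125, ΔT = 2.8/(1−0.125) = 3.2000 °C.
Without ice-albedo: g' = 0.054, ΔT' = 2.8/(1−0.054) = 2.9598 °C.
Change = 2.9598 − 3.2000 = -0.24 °C.

-0.24 °C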